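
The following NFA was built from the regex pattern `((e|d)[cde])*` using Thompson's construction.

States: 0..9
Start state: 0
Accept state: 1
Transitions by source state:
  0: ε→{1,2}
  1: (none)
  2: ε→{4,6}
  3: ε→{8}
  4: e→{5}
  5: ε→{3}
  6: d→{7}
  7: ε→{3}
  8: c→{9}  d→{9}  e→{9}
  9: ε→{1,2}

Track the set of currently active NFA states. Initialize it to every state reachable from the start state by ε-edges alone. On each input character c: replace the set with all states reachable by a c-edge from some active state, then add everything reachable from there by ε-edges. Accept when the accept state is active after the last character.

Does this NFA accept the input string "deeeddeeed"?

S₀ = ε-closure({0}) = {0,1,2,4,6}
'd' @ 1: {3,7,8}
'e' @ 2: {1,2,4,6,9}  ✓accept
'e' @ 3: {3,5,8}
'e' @ 4: {1,2,4,6,9}  ✓accept
'd' @ 5: {3,7,8}
'd' @ 6: {1,2,4,6,9}  ✓accept
'e' @ 7: {3,5,8}
'e' @ 8: {1,2,4,6,9}  ✓accept
'e' @ 9: {3,5,8}
'd' @ 10: {1,2,4,6,9}  ✓accept
after full input: {1,2,4,6,9}  (accept=1 in)

Answer: ACCEPT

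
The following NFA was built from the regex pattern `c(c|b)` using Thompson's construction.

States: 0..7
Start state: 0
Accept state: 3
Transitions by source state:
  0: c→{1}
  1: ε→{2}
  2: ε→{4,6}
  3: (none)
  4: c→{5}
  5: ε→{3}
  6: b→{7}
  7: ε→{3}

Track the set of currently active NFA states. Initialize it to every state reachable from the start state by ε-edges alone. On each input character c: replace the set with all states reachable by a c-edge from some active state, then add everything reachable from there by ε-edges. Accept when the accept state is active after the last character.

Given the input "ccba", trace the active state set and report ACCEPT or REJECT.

initial (ε-close {0}): {0}
'c' @ 1: {1,2,4,6}
'c' @ 2: {3,5}  (accept∈set)
'b' @ 3: {}  — no active states
rest 'a' ignored (set empty)
final: {}; accept 3 not in set

Answer: REJECT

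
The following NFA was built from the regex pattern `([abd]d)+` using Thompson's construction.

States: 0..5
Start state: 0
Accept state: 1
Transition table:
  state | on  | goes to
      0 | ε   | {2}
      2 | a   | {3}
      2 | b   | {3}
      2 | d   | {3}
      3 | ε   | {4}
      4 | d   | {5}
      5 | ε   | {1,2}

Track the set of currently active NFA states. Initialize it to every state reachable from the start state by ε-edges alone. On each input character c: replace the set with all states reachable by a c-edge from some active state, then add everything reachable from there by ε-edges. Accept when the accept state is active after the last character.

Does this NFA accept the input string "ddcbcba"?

Answer: REJECT

Derivation:
initial (ε-close {0}): {0,2}
'd' @ 1: {3,4}
'd' @ 2: {1,2,5}  [accepting]
'c' @ 3: {}  — dead — no transitions
rest 'bcba' ignored (set empty)
end set {} — state 1 not in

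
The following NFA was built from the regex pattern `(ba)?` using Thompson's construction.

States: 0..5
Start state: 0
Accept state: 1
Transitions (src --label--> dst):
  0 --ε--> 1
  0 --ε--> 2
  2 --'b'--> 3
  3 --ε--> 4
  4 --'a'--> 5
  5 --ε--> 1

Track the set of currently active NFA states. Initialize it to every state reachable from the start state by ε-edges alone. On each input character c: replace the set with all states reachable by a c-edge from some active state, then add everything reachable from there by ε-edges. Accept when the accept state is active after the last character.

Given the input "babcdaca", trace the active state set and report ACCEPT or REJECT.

Answer: REJECT

Trace:
S₀ = ε-closure({0}) = {0,1,2}
'b' @ 1: {3,4}
'a' @ 2: {1,5}  (accept∈set)
'b' @ 3: {}  — dead — no transitions
rest 'cdaca' ignored (set empty)
end set {} — state 1 not in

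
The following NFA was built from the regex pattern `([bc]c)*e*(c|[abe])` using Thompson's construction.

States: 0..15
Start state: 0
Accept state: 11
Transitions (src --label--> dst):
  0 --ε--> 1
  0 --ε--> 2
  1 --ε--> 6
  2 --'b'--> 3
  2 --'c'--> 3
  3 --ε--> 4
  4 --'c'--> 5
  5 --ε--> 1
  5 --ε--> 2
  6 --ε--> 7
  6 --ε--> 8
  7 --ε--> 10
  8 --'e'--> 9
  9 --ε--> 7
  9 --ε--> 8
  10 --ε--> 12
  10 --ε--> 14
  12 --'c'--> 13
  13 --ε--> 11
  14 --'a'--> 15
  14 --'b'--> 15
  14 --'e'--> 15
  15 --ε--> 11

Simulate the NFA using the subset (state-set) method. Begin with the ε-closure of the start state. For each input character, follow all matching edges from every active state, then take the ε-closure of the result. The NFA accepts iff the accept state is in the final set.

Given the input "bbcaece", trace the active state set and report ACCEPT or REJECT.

S₀ = ε-closure({0}) = {0,1,2,6,7,8,10,12,14}
'b' @ 1: {3,4,11,15}  (accept∈set)
'b' @ 2: {}  — dead — no transitions
rest 'caece' ignored (set empty)
final: {}; accept 11 not in set

Answer: REJECT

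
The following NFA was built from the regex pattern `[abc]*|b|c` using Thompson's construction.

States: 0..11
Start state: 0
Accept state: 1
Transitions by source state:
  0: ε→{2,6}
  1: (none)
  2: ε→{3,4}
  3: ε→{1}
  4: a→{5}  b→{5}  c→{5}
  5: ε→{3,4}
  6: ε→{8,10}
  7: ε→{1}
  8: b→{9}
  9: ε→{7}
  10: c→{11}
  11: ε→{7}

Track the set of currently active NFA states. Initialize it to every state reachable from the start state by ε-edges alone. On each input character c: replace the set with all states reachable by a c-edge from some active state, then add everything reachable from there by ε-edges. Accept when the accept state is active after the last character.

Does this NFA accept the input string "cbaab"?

Answer: ACCEPT

Trace:
start: ε-closure({0}) = {0,1,2,3,4,6,8,10}
'c' @ 1: {1,3,4,5,7,11}  [accepting]
'b' @ 2: {1,3,4,5}  [accepting]
'a' @ 3: {1,3,4,5}  [accepting]
'a' @ 4: {1,3,4,5}  [accepting]
'b' @ 5: {1,3,4,5}  [accepting]
after full input: {1,3,4,5}  (accept=1 in)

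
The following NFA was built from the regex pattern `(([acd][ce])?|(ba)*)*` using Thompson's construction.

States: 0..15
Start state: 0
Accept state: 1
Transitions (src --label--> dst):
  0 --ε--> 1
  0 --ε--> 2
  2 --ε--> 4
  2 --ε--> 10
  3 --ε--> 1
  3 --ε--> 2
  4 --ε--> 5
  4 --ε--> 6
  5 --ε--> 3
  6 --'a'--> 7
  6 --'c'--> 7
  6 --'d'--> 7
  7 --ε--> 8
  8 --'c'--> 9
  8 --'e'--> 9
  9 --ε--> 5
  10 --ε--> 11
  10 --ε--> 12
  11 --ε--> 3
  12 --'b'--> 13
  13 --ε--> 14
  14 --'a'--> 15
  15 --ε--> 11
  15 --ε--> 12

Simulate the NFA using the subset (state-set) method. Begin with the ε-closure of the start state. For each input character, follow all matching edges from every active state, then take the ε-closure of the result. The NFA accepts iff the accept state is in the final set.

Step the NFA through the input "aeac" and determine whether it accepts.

start: ε-closure({0}) = {0,1,2,3,4,5,6,10,11,12}
'a' @ 1: {7,8}
'e' @ 2: {1,2,3,4,5,6,9,10,11,12}  (accept∈set)
'a' @ 3: {7,8}
'c' @ 4: {1,2,3,4,5,6,9,10,11,12}  (accept∈set)
after full input: {1,2,3,4,5,6,9,10,11,12}  (accept=1 in)

Answer: ACCEPT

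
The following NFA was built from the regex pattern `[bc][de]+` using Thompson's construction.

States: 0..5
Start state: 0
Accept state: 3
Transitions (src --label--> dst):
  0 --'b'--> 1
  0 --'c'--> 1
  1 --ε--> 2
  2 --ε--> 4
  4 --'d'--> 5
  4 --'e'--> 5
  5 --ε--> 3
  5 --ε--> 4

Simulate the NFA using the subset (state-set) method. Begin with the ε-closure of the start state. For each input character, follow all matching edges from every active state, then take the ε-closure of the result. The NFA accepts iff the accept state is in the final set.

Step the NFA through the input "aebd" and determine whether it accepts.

Answer: REJECT

Steps:
start: ε-closure({0}) = {0}
'a' @ 1: {}  — no active states
rest 'ebd' ignored (set empty)
end set {} — state 3 not in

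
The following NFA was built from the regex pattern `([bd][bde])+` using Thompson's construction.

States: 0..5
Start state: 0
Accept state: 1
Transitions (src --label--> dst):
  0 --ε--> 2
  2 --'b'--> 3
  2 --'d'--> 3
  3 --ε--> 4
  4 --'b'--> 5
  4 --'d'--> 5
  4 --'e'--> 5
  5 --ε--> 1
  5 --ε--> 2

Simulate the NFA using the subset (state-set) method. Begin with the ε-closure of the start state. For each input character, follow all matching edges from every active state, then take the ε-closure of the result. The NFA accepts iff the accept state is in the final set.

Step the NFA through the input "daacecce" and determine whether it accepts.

start: ε-closure({0}) = {0,2}
'd' @ 1: {3,4}
'a' @ 2: {}  — no active states
rest 'acecce' ignored (set empty)
final: {}; accept 1 not in set

Answer: REJECT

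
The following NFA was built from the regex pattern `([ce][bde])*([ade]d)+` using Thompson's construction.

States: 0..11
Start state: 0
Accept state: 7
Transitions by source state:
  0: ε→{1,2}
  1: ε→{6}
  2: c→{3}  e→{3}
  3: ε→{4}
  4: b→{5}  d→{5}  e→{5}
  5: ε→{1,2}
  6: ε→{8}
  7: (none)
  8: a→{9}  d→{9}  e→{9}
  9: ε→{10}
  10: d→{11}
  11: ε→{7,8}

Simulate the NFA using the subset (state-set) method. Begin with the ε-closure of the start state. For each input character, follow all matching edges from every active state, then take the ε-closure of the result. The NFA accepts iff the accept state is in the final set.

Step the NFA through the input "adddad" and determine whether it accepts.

start: ε-closure({0}) = {0,1,2,6,8}
'a' @ 1: {9,10}
'd' @ 2: {7,8,11}  ✓accept
'd' @ 3: {9,10}
'd' @ 4: {7,8,11}  ✓accept
'a' @ 5: {9,10}
'd' @ 6: {7,8,11}  ✓accept
after full input: {7,8,11}  (accept=7 in)

Answer: ACCEPT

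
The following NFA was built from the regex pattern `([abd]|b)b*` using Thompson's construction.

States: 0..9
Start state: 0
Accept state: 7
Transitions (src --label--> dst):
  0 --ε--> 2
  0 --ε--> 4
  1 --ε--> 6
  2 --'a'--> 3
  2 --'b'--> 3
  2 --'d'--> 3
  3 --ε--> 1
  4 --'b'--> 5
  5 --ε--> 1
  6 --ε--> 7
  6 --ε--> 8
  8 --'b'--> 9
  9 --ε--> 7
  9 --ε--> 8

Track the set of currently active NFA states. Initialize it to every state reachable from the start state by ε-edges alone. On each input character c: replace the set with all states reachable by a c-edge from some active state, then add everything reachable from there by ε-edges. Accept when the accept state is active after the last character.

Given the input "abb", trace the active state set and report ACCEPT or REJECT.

initial (ε-close {0}): {0,2,4}
'a' @ 1: {1,3,6,7,8}  [accepting]
'b' @ 2: {7,8,9}  [accepting]
'b' @ 3: {7,8,9}  [accepting]
final: {7,8,9}; accept 7 in set

Answer: ACCEPT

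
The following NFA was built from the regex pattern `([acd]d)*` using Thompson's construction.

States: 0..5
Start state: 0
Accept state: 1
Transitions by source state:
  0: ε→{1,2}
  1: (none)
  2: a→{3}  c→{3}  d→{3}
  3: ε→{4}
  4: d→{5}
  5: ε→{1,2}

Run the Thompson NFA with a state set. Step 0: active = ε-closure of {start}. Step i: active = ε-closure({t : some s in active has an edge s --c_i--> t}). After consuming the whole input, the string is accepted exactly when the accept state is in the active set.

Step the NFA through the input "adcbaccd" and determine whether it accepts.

S₀ = ε-closure({0}) = {0,1,2}
'a' @ 1: {3,4}
'd' @ 2: {1,2,5}  ✓accept
'c' @ 3: {3,4}
'b' @ 4: {}  — dead — no transitions
rest 'accd' ignored (set empty)
after full input: {}  (accept=1 not in)

Answer: REJECT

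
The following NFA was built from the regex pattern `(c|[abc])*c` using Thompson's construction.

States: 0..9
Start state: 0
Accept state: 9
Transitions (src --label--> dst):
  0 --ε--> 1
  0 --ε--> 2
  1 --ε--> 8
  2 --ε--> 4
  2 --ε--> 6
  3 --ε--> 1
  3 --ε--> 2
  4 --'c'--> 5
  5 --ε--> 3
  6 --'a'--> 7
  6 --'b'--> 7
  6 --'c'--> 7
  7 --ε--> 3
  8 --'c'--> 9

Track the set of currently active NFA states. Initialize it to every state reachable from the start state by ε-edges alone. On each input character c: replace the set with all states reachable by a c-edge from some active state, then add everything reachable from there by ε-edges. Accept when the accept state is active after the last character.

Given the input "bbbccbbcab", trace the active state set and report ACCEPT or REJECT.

Answer: REJECT

Trace:
initial (ε-close {0}): {0,1,2,4,6,8}
'b' @ 1: {1,2,3,4,6,7,8}
'b' @ 2: {1,2,3,4,6,7,8}
'b' @ 3: {1,2,3,4,6,7,8}
'c' @ 4: {1,2,3,4,5,6,7,8,9}  ✓accept
'c' @ 5: {1,2,3,4,5,6,7,8,9}  ✓accept
'b' @ 6: {1,2,3,4,6,7,8}
'b' @ 7: {1,2,3,4,6,7,8}
'c' @ 8: {1,2,3,4,5,6,7,8,9}  ✓accept
'a' @ 9: {1,2,3,4,6,7,8}
'b' @ 10: {1,2,3,4,6,7,8}
final: {1,2,3,4,6,7,8}; accept 9 not in set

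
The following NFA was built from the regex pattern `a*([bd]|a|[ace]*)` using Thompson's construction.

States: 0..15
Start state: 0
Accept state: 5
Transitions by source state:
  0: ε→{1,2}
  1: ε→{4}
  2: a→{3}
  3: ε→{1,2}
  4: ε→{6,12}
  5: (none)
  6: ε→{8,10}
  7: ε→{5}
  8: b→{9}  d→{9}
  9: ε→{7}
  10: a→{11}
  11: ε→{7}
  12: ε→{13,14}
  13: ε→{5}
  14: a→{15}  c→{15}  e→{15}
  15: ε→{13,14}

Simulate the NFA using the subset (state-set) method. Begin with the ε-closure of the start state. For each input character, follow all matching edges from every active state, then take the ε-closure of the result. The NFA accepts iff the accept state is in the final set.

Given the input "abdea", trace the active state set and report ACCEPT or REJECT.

initial (ε-close {0}): {0,1,2,4,5,6,8,10,12,13,14}
'a' @ 1: {1,2,3,4,5,6,7,8,10,11,12,13,14,15}  (accept∈set)
'b' @ 2: {5,7,9}  (accept∈set)
'd' @ 3: {}  — no active states
rest 'ea' ignored (set empty)
after full input: {}  (accept=5 not in)

Answer: REJECT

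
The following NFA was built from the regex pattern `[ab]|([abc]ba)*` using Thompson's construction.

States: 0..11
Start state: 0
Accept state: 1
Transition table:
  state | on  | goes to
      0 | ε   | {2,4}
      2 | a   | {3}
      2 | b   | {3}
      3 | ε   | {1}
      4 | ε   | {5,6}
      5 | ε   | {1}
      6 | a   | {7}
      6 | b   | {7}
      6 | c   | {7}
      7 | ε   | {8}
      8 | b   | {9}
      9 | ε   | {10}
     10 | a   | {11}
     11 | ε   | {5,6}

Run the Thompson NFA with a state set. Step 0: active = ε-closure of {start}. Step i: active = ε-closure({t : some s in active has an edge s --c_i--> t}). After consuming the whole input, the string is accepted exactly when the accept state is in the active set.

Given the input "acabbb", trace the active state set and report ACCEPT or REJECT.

initial (ε-close {0}): {0,1,2,4,5,6}
'a' @ 1: {1,3,7,8}  [accepting]
'c' @ 2: {}  — no active states
rest 'abbb' ignored (set empty)
end set {} — state 1 not in

Answer: REJECT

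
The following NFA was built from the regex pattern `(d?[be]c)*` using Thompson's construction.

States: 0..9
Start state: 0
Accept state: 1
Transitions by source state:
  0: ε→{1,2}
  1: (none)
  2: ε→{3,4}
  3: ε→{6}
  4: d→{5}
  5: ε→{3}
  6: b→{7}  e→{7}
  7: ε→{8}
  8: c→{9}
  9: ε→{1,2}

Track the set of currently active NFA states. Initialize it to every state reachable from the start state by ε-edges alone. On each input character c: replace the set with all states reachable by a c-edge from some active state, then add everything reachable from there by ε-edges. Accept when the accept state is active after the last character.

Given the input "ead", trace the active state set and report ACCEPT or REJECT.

initial (ε-close {0}): {0,1,2,3,4,6}
'e' @ 1: {7,8}
'a' @ 2: {}  — dead — no transitions
rest 'd' ignored (set empty)
final: {}; accept 1 not in set

Answer: REJECT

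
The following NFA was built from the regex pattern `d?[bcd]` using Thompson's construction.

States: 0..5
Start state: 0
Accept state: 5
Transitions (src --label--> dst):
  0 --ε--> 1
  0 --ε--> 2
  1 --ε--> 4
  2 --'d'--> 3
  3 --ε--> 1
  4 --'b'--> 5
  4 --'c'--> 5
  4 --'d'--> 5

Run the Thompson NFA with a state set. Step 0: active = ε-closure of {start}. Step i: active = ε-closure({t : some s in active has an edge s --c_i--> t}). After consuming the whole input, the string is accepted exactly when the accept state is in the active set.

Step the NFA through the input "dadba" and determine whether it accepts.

start: ε-closure({0}) = {0,1,2,4}
'd' @ 1: {1,3,4,5}  [accepting]
'a' @ 2: {}  — state set empty
rest 'dba' ignored (set empty)
after full input: {}  (accept=5 not in)

Answer: REJECT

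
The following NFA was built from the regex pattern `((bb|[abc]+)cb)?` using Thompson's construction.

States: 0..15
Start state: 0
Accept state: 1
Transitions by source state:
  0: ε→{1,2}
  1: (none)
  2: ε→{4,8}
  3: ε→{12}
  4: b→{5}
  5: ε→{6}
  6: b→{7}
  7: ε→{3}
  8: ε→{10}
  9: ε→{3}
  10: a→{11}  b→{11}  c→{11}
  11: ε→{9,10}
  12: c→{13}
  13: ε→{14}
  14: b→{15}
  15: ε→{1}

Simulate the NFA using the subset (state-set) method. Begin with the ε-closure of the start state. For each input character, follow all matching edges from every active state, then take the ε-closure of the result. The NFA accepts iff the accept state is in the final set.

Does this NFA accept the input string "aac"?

Answer: REJECT

Steps:
S₀ = ε-closure({0}) = {0,1,2,4,8,10}
'a' @ 1: {3,9,10,11,12}
'a' @ 2: {3,9,10,11,12}
'c' @ 3: {3,9,10,11,12,13,14}
end set {3,9,10,11,12,13,14} — state 1 not in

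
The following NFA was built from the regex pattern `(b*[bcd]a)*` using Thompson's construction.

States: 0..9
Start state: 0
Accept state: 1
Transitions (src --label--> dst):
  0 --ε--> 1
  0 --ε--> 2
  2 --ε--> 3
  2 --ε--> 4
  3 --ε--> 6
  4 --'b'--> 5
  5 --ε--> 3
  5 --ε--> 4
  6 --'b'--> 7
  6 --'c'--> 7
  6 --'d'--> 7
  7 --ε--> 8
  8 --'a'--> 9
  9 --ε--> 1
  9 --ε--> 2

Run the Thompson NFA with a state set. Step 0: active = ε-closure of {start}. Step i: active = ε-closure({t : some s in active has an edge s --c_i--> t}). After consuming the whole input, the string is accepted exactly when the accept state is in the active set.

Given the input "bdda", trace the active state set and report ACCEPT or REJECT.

S₀ = ε-closure({0}) = {0,1,2,3,4,6}
'b' @ 1: {3,4,5,6,7,8}
'd' @ 2: {7,8}
'd' @ 3: {}  — dead — no transitions
rest 'a' ignored (set empty)
final: {}; accept 1 not in set

Answer: REJECT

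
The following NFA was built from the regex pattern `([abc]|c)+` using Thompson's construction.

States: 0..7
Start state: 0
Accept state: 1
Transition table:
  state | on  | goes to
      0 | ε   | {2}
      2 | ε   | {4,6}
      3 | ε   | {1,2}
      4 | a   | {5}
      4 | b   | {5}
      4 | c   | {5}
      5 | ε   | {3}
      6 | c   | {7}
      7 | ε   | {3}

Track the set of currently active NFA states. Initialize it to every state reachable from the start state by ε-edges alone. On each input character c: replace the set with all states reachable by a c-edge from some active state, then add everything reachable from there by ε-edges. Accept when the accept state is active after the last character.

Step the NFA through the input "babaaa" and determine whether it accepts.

Answer: ACCEPT

Trace:
S₀ = ε-closure({0}) = {0,2,4,6}
'b' @ 1: {1,2,3,4,5,6}  [accepting]
'a' @ 2: {1,2,3,4,5,6}  [accepting]
'b' @ 3: {1,2,3,4,5,6}  [accepting]
'a' @ 4: {1,2,3,4,5,6}  [accepting]
'a' @ 5: {1,2,3,4,5,6}  [accepting]
'a' @ 6: {1,2,3,4,5,6}  [accepting]
after full input: {1,2,3,4,5,6}  (accept=1 in)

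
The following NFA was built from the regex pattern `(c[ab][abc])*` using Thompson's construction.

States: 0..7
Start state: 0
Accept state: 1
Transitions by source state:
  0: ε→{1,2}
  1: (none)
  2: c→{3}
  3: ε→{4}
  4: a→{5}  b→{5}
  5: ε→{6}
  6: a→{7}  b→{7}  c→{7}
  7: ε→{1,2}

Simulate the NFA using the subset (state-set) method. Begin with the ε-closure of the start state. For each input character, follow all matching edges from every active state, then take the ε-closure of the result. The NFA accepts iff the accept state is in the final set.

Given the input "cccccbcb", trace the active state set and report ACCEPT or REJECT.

start: ε-closure({0}) = {0,1,2}
'c' @ 1: {3,4}
'c' @ 2: {}  — dead — no transitions
rest 'cccbcb' ignored (set empty)
end set {} — state 1 not in

Answer: REJECT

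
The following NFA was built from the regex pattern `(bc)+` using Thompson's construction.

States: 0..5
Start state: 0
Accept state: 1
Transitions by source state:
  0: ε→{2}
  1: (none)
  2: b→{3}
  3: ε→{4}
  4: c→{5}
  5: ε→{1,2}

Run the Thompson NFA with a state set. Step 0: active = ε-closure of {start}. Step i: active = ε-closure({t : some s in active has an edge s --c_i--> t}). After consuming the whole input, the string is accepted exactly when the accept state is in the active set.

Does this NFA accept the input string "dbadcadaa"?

Answer: REJECT

Derivation:
initial (ε-close {0}): {0,2}
'd' @ 1: {}  — dead — no transitions
rest 'badcadaa' ignored (set empty)
after full input: {}  (accept=1 not in)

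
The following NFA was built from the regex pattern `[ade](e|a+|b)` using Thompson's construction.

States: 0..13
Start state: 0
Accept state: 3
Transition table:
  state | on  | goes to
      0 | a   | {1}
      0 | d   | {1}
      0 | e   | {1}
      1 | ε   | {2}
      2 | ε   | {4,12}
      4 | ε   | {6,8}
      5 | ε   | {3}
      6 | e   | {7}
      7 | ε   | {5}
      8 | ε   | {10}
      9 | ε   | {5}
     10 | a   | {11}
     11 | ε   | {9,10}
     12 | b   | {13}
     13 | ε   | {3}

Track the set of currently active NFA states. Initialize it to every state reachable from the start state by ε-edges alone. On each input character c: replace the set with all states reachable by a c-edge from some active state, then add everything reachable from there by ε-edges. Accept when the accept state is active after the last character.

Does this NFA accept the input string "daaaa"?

S₀ = ε-closure({0}) = {0}
'd' @ 1: {1,2,4,6,8,10,12}
'a' @ 2: {3,5,9,10,11}  ✓accept
'a' @ 3: {3,5,9,10,11}  ✓accept
'a' @ 4: {3,5,9,10,11}  ✓accept
'a' @ 5: {3,5,9,10,11}  ✓accept
end set {3,5,9,10,11} — state 3 in

Answer: ACCEPT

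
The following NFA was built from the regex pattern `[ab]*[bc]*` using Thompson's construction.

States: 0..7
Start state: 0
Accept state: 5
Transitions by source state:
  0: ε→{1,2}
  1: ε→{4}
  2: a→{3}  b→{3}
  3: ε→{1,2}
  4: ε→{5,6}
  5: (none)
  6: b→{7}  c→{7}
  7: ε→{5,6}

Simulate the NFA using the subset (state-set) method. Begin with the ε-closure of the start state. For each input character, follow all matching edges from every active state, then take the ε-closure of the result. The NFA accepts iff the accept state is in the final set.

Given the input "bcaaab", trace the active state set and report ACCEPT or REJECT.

S₀ = ε-closure({0}) = {0,1,2,4,5,6}
'b' @ 1: {1,2,3,4,5,6,7}  [accepting]
'c' @ 2: {5,6,7}  [accepting]
'a' @ 3: {}  — no active states
rest 'aab' ignored (set empty)
after full input: {}  (accept=5 not in)

Answer: REJECT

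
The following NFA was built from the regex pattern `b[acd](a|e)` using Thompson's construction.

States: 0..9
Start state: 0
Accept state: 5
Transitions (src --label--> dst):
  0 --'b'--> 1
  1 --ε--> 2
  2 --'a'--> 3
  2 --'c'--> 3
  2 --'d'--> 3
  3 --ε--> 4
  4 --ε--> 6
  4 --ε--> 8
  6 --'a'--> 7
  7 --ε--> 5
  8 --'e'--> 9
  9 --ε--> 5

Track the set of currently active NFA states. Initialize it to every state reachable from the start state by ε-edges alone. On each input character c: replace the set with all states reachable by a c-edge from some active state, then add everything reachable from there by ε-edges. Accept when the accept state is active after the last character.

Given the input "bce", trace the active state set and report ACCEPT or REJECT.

Answer: ACCEPT

Derivation:
start: ε-closure({0}) = {0}
'b' @ 1: {1,2}
'c' @ 2: {3,4,6,8}
'e' @ 3: {5,9}  [accepting]
final: {5,9}; accept 5 in set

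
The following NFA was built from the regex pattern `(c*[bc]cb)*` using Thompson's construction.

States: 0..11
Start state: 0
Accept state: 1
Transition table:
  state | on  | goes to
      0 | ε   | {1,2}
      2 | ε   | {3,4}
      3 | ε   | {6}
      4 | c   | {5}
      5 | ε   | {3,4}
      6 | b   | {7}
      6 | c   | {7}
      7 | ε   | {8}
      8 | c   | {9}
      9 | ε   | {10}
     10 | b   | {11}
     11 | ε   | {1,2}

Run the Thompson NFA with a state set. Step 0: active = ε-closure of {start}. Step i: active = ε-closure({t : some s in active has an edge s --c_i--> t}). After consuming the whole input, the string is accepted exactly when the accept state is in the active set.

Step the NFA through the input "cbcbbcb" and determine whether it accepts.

Answer: ACCEPT

Trace:
start: ε-closure({0}) = {0,1,2,3,4,6}
'c' @ 1: {3,4,5,6,7,8}
'b' @ 2: {7,8}
'c' @ 3: {9,10}
'b' @ 4: {1,2,3,4,6,11}  [accepting]
'b' @ 5: {7,8}
'c' @ 6: {9,10}
'b' @ 7: {1,2,3,4,6,11}  [accepting]
after full input: {1,2,3,4,6,11}  (accept=1 in)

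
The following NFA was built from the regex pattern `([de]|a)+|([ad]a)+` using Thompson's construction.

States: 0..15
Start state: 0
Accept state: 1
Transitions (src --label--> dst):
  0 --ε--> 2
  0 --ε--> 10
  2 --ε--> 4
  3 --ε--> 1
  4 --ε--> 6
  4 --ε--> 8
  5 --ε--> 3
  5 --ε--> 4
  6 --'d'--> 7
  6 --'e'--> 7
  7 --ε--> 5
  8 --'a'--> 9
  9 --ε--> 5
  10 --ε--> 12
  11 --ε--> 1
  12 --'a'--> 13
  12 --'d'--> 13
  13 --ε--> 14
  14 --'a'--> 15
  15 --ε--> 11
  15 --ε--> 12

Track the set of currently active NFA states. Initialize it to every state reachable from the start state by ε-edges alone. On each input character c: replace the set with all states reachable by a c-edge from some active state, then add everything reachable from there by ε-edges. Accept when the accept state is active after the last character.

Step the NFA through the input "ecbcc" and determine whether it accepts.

S₀ = ε-closure({0}) = {0,2,4,6,8,10,12}
'e' @ 1: {1,3,4,5,6,7,8}  ✓accept
'c' @ 2: {}  — dead — no transitions
rest 'bcc' ignored (set empty)
end set {} — state 1 not in

Answer: REJECT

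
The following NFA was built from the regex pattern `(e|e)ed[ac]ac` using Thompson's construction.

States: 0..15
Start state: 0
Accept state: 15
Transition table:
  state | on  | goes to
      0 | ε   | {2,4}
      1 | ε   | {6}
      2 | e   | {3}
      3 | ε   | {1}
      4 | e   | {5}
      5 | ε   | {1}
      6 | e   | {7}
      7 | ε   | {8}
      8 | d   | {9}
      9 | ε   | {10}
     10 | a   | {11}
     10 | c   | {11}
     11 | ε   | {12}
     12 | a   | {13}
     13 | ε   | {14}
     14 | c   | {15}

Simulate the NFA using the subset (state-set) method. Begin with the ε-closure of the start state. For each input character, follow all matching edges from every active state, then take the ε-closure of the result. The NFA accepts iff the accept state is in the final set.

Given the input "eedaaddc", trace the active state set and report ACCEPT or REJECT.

Answer: REJECT

Steps:
start: ε-closure({0}) = {0,2,4}
'e' @ 1: {1,3,5,6}
'e' @ 2: {7,8}
'd' @ 3: {9,10}
'a' @ 4: {11,12}
'a' @ 5: {13,14}
'd' @ 6: {}  — no active states
rest 'dc' ignored (set empty)
after full input: {}  (accept=15 not in)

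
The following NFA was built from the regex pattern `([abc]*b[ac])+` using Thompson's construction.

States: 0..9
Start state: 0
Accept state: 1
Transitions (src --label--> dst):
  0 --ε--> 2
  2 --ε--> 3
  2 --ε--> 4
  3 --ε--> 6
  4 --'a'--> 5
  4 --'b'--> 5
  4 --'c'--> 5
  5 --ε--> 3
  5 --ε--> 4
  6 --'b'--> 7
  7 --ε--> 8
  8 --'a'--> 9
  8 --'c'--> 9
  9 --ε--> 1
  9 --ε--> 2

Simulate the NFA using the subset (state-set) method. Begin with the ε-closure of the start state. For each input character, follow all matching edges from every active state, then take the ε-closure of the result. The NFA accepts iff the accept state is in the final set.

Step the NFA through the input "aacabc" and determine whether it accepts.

S₀ = ε-closure({0}) = {0,2,3,4,6}
'a' @ 1: {3,4,5,6}
'a' @ 2: {3,4,5,6}
'c' @ 3: {3,4,5,6}
'a' @ 4: {3,4,5,6}
'b' @ 5: {3,4,5,6,7,8}
'c' @ 6: {1,2,3,4,5,6,9}  (accept∈set)
final: {1,2,3,4,5,6,9}; accept 1 in set

Answer: ACCEPT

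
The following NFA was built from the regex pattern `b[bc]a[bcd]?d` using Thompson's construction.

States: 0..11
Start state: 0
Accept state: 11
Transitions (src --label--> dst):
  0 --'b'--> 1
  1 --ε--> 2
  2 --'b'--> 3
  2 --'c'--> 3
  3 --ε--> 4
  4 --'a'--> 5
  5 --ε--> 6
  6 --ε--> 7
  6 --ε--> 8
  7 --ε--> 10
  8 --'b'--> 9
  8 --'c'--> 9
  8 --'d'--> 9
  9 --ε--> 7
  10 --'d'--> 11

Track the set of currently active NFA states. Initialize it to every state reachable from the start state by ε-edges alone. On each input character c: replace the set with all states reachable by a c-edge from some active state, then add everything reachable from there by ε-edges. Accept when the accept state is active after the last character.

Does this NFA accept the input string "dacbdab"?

initial (ε-close {0}): {0}
'd' @ 1: {}  — state set empty
rest 'acbdab' ignored (set empty)
after full input: {}  (accept=11 not in)

Answer: REJECT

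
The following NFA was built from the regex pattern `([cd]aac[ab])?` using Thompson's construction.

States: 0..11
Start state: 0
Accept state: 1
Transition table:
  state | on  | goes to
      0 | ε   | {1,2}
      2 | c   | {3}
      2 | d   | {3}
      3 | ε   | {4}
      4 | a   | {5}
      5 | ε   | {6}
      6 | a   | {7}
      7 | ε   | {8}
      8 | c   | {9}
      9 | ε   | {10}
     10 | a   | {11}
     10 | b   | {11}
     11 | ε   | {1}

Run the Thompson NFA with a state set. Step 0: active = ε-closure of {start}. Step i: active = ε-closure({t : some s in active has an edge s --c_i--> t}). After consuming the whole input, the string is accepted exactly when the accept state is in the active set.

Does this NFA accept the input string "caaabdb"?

Answer: REJECT

Steps:
initial (ε-close {0}): {0,1,2}
'c' @ 1: {3,4}
'a' @ 2: {5,6}
'a' @ 3: {7,8}
'a' @ 4: {}  — no active states
rest 'bdb' ignored (set empty)
final: {}; accept 1 not in set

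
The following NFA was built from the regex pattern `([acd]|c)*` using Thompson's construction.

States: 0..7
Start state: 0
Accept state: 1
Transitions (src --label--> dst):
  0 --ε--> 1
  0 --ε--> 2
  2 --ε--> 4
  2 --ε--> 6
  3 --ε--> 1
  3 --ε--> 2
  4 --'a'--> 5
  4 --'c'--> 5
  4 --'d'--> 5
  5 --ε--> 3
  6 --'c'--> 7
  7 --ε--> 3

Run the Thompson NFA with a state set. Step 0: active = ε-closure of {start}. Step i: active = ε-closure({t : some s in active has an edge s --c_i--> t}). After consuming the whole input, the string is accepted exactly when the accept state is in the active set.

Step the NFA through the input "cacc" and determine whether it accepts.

initial (ε-close {0}): {0,1,2,4,6}
'c' @ 1: {1,2,3,4,5,6,7}  [accepting]
'a' @ 2: {1,2,3,4,5,6}  [accepting]
'c' @ 3: {1,2,3,4,5,6,7}  [accepting]
'c' @ 4: {1,2,3,4,5,6,7}  [accepting]
final: {1,2,3,4,5,6,7}; accept 1 in set

Answer: ACCEPT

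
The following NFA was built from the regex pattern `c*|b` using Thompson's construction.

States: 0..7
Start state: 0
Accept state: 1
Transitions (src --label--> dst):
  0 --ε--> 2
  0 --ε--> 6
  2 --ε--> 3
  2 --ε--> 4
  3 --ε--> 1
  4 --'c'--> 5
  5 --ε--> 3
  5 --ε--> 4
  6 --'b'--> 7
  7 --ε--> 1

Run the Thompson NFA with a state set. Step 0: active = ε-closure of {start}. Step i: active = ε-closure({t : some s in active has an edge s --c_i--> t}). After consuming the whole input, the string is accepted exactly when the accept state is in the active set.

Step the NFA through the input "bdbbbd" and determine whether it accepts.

start: ε-closure({0}) = {0,1,2,3,4,6}
'b' @ 1: {1,7}  ✓accept
'd' @ 2: {}  — state set empty
rest 'bbbd' ignored (set empty)
after full input: {}  (accept=1 not in)

Answer: REJECT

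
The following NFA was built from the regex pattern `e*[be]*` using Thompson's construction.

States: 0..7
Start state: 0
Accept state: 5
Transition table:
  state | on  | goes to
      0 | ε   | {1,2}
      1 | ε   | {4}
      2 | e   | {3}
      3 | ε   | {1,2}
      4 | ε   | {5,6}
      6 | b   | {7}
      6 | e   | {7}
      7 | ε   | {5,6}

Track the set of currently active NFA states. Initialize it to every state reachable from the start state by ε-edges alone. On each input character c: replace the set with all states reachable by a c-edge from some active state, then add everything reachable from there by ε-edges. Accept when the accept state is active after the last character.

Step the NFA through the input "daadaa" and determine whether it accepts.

start: ε-closure({0}) = {0,1,2,4,5,6}
'd' @ 1: {}  — state set empty
rest 'aadaa' ignored (set empty)
after full input: {}  (accept=5 not in)

Answer: REJECT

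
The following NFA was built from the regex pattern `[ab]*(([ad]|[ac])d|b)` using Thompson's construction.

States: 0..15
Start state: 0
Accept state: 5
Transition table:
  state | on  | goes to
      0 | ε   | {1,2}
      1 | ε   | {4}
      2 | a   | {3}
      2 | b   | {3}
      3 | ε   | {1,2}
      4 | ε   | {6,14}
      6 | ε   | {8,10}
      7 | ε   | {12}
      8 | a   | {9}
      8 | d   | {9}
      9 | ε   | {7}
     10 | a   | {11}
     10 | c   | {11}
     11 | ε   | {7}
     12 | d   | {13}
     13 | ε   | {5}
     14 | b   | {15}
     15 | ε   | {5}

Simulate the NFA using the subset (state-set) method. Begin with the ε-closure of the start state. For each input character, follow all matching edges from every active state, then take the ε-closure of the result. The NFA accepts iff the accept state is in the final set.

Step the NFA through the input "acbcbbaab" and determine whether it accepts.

Answer: REJECT

Steps:
start: ε-closure({0}) = {0,1,2,4,6,8,10,14}
'a' @ 1: {1,2,3,4,6,7,8,9,10,11,12,14}
'c' @ 2: {7,11,12}
'b' @ 3: {}  — state set empty
rest 'cbbaab' ignored (set empty)
final: {}; accept 5 not in set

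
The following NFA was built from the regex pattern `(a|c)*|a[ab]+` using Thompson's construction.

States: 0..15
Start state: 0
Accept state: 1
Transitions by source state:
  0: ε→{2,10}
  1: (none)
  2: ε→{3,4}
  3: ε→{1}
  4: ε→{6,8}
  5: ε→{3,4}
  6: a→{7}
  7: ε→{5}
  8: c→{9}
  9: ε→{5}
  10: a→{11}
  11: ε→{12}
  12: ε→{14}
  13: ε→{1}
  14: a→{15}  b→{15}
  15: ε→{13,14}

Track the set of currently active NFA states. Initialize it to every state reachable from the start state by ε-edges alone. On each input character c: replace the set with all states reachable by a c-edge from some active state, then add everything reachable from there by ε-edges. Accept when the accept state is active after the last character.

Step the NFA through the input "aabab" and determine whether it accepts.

Answer: ACCEPT

Derivation:
S₀ = ε-closure({0}) = {0,1,2,3,4,6,8,10}
'a' @ 1: {1,3,4,5,6,7,8,11,12,14}  ✓accept
'a' @ 2: {1,3,4,5,6,7,8,13,14,15}  ✓accept
'b' @ 3: {1,13,14,15}  ✓accept
'a' @ 4: {1,13,14,15}  ✓accept
'b' @ 5: {1,13,14,15}  ✓accept
end set {1,13,14,15} — state 1 in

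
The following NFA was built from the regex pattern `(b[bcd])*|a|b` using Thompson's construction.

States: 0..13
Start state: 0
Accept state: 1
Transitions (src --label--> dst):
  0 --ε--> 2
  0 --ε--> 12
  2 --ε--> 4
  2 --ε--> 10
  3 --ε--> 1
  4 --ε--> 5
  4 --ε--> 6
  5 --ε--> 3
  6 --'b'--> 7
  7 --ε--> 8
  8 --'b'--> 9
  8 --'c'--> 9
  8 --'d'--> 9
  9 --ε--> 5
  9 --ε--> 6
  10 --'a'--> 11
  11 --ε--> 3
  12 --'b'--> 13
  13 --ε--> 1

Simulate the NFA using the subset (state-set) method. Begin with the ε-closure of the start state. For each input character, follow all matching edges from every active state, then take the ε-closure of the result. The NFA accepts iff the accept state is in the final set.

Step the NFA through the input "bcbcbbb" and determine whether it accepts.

S₀ = ε-closure({0}) = {0,1,2,3,4,5,6,10,12}
'b' @ 1: {1,7,8,13}  [accepting]
'c' @ 2: {1,3,5,6,9}  [accepting]
'b' @ 3: {7,8}
'c' @ 4: {1,3,5,6,9}  [accepting]
'b' @ 5: {7,8}
'b' @ 6: {1,3,5,6,9}  [accepting]
'b' @ 7: {7,8}
end set {7,8} — state 1 not in

Answer: REJECT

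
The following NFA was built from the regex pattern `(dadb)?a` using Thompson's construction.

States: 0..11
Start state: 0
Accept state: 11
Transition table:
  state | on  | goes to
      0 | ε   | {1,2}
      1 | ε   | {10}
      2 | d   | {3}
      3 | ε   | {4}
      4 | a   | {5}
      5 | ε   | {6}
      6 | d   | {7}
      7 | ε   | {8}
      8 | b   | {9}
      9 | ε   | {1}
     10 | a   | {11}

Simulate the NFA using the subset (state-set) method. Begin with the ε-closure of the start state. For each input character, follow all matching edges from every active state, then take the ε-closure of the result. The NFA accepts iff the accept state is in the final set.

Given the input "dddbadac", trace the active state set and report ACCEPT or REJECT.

Answer: REJECT

Steps:
S₀ = ε-closure({0}) = {0,1,2,10}
'd' @ 1: {3,4}
'd' @ 2: {}  — no active states
rest 'dbadac' ignored (set empty)
after full input: {}  (accept=11 not in)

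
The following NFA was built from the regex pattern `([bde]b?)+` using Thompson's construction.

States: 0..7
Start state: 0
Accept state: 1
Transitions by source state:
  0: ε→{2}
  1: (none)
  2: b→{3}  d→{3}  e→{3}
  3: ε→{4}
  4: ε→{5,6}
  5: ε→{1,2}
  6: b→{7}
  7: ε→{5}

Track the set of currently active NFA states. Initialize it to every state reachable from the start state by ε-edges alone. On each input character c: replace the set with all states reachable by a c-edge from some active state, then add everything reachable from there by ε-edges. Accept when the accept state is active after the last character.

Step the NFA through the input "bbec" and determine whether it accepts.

Answer: REJECT

Derivation:
initial (ε-close {0}): {0,2}
'b' @ 1: {1,2,3,4,5,6}  [accepting]
'b' @ 2: {1,2,3,4,5,6,7}  [accepting]
'e' @ 3: {1,2,3,4,5,6}  [accepting]
'c' @ 4: {}  — no active states
end set {} — state 1 not in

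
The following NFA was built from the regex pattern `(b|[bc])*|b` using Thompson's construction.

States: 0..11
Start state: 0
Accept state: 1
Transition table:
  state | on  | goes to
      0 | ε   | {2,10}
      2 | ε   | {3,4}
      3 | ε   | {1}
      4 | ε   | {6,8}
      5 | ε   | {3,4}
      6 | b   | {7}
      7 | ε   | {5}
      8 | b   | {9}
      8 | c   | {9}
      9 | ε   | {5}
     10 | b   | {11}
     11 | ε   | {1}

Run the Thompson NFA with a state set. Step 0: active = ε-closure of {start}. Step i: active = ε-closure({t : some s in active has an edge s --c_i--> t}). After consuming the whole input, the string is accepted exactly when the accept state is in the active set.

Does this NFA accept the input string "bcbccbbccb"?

initial (ε-close {0}): {0,1,2,3,4,6,8,10}
'b' @ 1: {1,3,4,5,6,7,8,9,11}  ✓accept
'c' @ 2: {1,3,4,5,6,8,9}  ✓accept
'b' @ 3: {1,3,4,5,6,7,8,9}  ✓accept
'c' @ 4: {1,3,4,5,6,8,9}  ✓accept
'c' @ 5: {1,3,4,5,6,8,9}  ✓accept
'b' @ 6: {1,3,4,5,6,7,8,9}  ✓accept
'b' @ 7: {1,3,4,5,6,7,8,9}  ✓accept
'c' @ 8: {1,3,4,5,6,8,9}  ✓accept
'c' @ 9: {1,3,4,5,6,8,9}  ✓accept
'b' @ 10: {1,3,4,5,6,7,8,9}  ✓accept
end set {1,3,4,5,6,7,8,9} — state 1 in

Answer: ACCEPT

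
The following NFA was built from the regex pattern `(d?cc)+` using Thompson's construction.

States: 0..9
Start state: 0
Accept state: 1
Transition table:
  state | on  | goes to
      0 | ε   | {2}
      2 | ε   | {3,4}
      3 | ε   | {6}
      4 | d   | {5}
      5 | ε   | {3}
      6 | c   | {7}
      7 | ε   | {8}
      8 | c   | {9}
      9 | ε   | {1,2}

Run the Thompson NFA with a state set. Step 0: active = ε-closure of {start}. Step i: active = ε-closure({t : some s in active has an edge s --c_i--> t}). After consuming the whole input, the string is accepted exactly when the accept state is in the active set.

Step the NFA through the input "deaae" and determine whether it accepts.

initial (ε-close {0}): {0,2,3,4,6}
'd' @ 1: {3,5,6}
'e' @ 2: {}  — state set empty
rest 'aae' ignored (set empty)
end set {} — state 1 not in

Answer: REJECT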